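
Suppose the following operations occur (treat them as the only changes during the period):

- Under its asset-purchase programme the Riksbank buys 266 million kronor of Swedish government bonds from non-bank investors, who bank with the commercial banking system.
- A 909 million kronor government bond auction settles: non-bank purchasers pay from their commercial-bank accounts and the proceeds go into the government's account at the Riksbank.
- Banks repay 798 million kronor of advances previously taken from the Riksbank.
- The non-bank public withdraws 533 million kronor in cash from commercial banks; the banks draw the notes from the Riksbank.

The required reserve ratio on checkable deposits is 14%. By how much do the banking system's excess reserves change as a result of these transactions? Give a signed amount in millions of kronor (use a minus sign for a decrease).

-1809.36 million

Asset purchase (from non-banks) 266 million kronor: reserves +266M, deposits +266M.
Government account inflow 909 million kronor: reserves −909M, deposits −909M.
Discount-window repayment 798 million kronor: reserves −798M, deposits 0.
Currency withdrawal 533 million kronor: reserves −533M, deposits −533M.
Totals: Δreserves = −1974M, Δdeposits = −1176M.
Δrequired reserves = 14% × −1176M = −164.64M.
Δexcess reserves = Δreserves − Δrequired = −1974M − (−164.64M) = -1809.36 million.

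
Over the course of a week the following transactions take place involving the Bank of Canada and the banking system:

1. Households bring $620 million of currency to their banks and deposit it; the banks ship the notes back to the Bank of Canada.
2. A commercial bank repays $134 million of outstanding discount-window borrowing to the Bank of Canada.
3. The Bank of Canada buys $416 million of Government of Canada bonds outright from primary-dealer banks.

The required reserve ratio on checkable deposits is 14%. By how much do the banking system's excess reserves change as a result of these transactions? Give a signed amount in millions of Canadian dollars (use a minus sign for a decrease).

+$815.2 million

Currency deposit $620 million: reserves +$620M, deposits +$620M.
Discount-window repayment $134 million: reserves −$134M, deposits 0.
OMO purchase (from banks) $416 million: reserves +$416M, deposits 0.
Totals: Δreserves = +$902M, Δdeposits = +$620M.
Δrequired reserves = 14% × +$620M = +$86.8M.
Δexcess reserves = Δreserves − Δrequired = +$902M − (+$86.8M) = +$815.2 million.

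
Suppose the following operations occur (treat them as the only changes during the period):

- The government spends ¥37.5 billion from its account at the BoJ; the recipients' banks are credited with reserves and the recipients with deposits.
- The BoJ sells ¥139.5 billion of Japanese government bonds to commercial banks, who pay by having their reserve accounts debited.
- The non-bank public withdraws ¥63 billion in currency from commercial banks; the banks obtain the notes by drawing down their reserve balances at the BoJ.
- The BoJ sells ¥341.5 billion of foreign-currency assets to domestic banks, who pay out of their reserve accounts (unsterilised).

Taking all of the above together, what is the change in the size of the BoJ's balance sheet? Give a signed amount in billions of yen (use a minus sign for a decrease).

-¥481 billion

Government spending ¥37.5 billion: only the composition of liabilities changes → 0.
OMO sale (to banks) ¥139.5 billion: a BoJ asset is shed → −¥139.5B.
Currency withdrawal ¥63 billion: only the composition of liabilities changes → 0.
FX sale ¥341.5 billion: a BoJ asset is shed → −¥341.5B.
Net: 0 − 139.5 + 0 − 341.5 = -¥481 billion.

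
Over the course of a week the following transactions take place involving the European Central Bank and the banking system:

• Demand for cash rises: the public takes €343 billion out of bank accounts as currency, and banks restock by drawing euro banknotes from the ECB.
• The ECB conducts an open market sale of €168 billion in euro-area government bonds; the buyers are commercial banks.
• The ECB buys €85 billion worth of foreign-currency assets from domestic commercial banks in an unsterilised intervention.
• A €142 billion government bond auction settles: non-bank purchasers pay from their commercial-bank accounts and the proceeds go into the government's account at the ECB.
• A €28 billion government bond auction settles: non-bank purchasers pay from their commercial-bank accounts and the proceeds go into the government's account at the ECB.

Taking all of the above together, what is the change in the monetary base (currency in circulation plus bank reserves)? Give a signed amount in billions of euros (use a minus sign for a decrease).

ECB balance sheet:
  Assets:      Securities −€168B, Foreign assets +€85B
  Liabilities: Bank reserves −€596B, Currency in circulation +€343B, Government deposits +€170B
Commercial banking system:
  Assets:      Reserves at CB −€596B, Securities +€168B, Foreign assets −€85B
  Liabilities: Checkable deposits −€513B
Monetary base = currency + reserves: +€343B + (−€596B) = -€253 billion.

-€253 billion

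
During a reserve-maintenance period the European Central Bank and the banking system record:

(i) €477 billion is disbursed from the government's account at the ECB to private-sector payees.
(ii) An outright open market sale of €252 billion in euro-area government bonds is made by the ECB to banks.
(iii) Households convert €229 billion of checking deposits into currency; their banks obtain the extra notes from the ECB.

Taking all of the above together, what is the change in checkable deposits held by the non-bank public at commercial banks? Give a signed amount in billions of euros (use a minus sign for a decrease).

+€248 billion

Government spending €477 billion: non-bank counterparties' bank balances rise → +€477B.
OMO sale (to banks) €252 billion: the counterparty is a bank, so public deposits are unchanged → 0.
Currency withdrawal €229 billion: non-bank counterparties' bank balances fall → −€229B.
Net: 477 + 0 − 229 = +€248 billion.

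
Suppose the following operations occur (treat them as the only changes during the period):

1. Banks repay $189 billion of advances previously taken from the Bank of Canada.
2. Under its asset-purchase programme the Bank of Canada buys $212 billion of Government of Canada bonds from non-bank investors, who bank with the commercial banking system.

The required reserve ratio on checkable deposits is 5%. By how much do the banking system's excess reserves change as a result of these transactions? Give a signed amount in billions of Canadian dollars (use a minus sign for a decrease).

+$12.4 billion

Discount-window repayment $189 billion: reserves −$189B, deposits 0.
Asset purchase (from non-banks) $212 billion: reserves +$212B, deposits +$212B.
Totals: Δreserves = +$23B, Δdeposits = +$212B.
Δrequired reserves = 5% × +$212B = +$10.6B.
Δexcess reserves = Δreserves − Δrequired = +$23B − (+$10.6B) = +$12.4 billion.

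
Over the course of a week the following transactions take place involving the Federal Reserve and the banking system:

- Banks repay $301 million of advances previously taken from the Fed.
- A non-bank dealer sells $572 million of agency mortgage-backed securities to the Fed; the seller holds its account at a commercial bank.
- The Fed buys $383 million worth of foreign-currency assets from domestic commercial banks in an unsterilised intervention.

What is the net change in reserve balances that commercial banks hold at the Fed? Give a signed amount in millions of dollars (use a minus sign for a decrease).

+$654 million

Fed balance sheet:
  Assets:      Securities +$572M, Loans to banks −$301M, Foreign assets +$383M
  Liabilities: Bank reserves +$654M
So the change in reserve balances that commercial banks hold at the Fed is +$654 million.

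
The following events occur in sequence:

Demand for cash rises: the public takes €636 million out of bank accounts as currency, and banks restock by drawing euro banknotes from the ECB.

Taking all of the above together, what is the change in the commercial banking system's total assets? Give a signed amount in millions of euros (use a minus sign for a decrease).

-€636 million

ECB balance sheet:
  Assets:      no change
  Liabilities: Bank reserves −€636M, Currency in circulation +€636M
Commercial banking system:
  Assets:      Reserves at CB −€636M
  Liabilities: Checkable deposits −€636M
Change in total bank assets = -€636 million.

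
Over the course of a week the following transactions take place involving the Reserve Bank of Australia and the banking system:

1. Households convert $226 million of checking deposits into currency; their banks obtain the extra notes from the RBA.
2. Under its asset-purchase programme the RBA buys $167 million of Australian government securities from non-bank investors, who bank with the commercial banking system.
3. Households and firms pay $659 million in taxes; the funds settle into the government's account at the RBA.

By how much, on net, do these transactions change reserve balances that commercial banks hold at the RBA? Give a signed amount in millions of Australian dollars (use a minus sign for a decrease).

RBA balance sheet:
  Assets:      Securities +$167M
  Liabilities: Bank reserves −$718M, Currency in circulation +$226M, Government deposits +$659M
Commercial banking system:
  Assets:      Reserves at CB −$718M
  Liabilities: Checkable deposits −$718M
So the change in reserve balances that commercial banks hold at the RBA is -$718 million.

-$718 million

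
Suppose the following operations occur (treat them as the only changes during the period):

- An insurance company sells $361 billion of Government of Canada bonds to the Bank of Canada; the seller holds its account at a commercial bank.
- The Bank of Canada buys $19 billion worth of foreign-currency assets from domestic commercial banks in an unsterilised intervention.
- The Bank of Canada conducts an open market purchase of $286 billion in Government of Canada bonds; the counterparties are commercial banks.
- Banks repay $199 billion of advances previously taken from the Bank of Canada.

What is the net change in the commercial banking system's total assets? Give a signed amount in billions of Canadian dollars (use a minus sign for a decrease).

Asset purchase (from non-banks) $361 billion: bank balance sheets expand → +$361B.
FX purchase $19 billion: just an asset swap on bank balance sheets → 0.
OMO purchase (from banks) $286 billion: just an asset swap on bank balance sheets → 0.
Discount-window repayment $199 billion: bank balance sheets shrink → −$199B.
Net: 361 + 0 + 0 − 199 = +$162 billion.

+$162 billion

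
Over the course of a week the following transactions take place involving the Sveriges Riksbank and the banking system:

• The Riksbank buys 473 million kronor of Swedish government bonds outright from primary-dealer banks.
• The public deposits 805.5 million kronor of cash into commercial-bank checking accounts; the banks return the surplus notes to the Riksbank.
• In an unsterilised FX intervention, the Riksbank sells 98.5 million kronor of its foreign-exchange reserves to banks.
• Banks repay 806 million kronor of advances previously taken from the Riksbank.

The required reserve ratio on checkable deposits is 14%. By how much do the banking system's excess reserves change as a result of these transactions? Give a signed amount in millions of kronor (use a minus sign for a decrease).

OMO purchase (from banks) 473 million kronor: reserves +473M, deposits 0.
Currency deposit 805.5 million kronor: reserves +805.5M, deposits +805.5M.
FX sale 98.5 million kronor: reserves −98.5M, deposits 0.
Discount-window repayment 806 million kronor: reserves −806M, deposits 0.
Totals: Δreserves = +374M, Δdeposits = +805.5M.
Δrequired reserves = 14% × +805.5M = +112.77M.
Δexcess reserves = Δreserves − Δrequired = +374M − (+112.77M) = +261.23 million.

+261.23 million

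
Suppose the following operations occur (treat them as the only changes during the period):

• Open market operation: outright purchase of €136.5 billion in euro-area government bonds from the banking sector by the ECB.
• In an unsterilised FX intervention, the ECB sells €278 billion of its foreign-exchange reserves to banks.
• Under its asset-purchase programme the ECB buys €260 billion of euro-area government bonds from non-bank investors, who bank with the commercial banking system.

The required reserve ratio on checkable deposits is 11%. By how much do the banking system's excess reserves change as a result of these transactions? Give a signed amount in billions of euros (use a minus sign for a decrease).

+€89.9 billion

OMO purchase (from banks) €136.5 billion: reserves +€136.5B, deposits 0.
FX sale €278 billion: reserves −€278B, deposits 0.
Asset purchase (from non-banks) €260 billion: reserves +€260B, deposits +€260B.
Totals: Δreserves = +€118.5B, Δdeposits = +€260B.
Δrequired reserves = 11% × +€260B = +€28.6B.
Δexcess reserves = Δreserves − Δrequired = +€118.5B − (+€28.6B) = +€89.9 billion.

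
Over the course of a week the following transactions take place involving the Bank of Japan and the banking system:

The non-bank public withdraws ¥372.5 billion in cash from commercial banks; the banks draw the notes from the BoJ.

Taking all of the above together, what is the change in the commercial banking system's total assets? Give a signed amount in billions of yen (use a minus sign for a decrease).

-¥372.5 billion

BoJ balance sheet:
  Assets:      no change
  Liabilities: Bank reserves −¥372.5B, Currency in circulation +¥372.5B
Commercial banking system:
  Assets:      Reserves at CB −¥372.5B
  Liabilities: Checkable deposits −¥372.5B
Change in total bank assets = -¥372.5 billion.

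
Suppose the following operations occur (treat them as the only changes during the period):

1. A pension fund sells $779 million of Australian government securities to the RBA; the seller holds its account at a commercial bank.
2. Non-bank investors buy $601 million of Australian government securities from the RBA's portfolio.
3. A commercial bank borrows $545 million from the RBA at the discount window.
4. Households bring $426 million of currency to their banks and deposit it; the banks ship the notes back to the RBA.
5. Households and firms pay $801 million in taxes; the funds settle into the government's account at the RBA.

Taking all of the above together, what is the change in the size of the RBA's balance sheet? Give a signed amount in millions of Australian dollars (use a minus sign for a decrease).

RBA balance sheet:
  Assets:      Securities +$178M, Loans to banks +$545M
  Liabilities: Bank reserves +$348M, Currency in circulation −$426M, Government deposits +$801M
Commercial banking system:
  Assets:      Reserves at CB +$348M
  Liabilities: Checkable deposits −$197M, Borrowings from CB +$545M
Change in total RBA assets = +$723 million.

+$723 million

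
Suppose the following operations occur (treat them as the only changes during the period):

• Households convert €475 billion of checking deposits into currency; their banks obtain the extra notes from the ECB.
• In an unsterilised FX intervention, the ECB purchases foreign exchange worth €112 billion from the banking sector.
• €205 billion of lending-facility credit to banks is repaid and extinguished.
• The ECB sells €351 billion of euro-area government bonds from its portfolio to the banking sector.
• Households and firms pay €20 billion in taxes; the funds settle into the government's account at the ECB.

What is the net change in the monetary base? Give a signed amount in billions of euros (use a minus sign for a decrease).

Currency withdrawal €475 billion: just a shift between currency and reserves — both are base money → 0.
FX purchase €112 billion: ECB balance sheet expands → +€112B.
Discount-window repayment €205 billion: ECB balance sheet contracts → −€205B.
OMO sale (to banks) €351 billion: ECB balance sheet contracts → −€351B.
Government account inflow €20 billion: reserves shift to a non-base liability → −€20B.
Net: 0 + 112 − 205 − 351 − 20 = -€464 billion.

-€464 billion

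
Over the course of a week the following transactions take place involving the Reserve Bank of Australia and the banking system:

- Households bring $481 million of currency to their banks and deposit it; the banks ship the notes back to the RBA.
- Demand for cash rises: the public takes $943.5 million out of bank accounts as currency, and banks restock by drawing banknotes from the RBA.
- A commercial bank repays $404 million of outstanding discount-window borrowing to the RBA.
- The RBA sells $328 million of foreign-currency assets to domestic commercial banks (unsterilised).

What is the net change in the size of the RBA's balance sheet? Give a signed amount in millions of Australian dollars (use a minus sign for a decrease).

Currency deposit $481 million: only the composition of liabilities changes → 0.
Currency withdrawal $943.5 million: only the composition of liabilities changes → 0.
Discount-window repayment $404 million: an RBA asset is shed → −$404M.
FX sale $328 million: an RBA asset is shed → −$328M.
Net: 0 + 0 − 404 − 328 = -$732 million.

-$732 million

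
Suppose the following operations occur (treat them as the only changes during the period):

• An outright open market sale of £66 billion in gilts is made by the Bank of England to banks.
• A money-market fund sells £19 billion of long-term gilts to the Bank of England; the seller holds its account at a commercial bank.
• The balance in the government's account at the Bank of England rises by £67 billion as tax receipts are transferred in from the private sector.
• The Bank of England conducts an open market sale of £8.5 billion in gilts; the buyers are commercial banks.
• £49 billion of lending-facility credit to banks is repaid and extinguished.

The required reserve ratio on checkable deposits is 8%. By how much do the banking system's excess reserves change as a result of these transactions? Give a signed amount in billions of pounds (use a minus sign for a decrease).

OMO sale (to banks) £66 billion: reserves −£66B, deposits 0.
Asset purchase (from non-banks) £19 billion: reserves +£19B, deposits +£19B.
Government account inflow £67 billion: reserves −£67B, deposits −£67B.
OMO sale (to banks) £8.5 billion: reserves −£8.5B, deposits 0.
Discount-window repayment £49 billion: reserves −£49B, deposits 0.
Totals: Δreserves = −£171.5B, Δdeposits = −£48B.
Δrequired reserves = 8% × −£48B = −£3.84B.
Δexcess reserves = Δreserves − Δrequired = −£171.5B − (−£3.84B) = -£167.66 billion.

-£167.66 billion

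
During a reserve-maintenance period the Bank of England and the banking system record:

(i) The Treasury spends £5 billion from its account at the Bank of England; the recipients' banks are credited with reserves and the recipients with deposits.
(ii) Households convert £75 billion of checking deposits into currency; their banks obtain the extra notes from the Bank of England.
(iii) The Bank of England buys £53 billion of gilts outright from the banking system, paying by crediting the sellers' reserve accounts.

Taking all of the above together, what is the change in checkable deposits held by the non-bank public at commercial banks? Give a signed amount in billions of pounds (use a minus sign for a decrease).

-£70 billion

Government spending £5 billion: non-bank counterparties' bank balances rise → +£5B.
Currency withdrawal £75 billion: non-bank counterparties' bank balances fall → −£75B.
OMO purchase (from banks) £53 billion: the counterparty is a bank, so public deposits are unchanged → 0.
Net: 5 − 75 + 0 = -£70 billion.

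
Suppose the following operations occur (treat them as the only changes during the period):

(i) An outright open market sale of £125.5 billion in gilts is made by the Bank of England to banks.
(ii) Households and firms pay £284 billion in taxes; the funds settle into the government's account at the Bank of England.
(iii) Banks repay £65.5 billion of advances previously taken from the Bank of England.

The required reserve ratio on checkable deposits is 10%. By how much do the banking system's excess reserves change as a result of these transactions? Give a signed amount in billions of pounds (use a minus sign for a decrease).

-£446.6 billion

OMO sale (to banks) £125.5 billion: reserves −£125.5B, deposits 0.
Government account inflow £284 billion: reserves −£284B, deposits −£284B.
Discount-window repayment £65.5 billion: reserves −£65.5B, deposits 0.
Totals: Δreserves = −£475B, Δdeposits = −£284B.
Δrequired reserves = 10% × −£284B = −£28.4B.
Δexcess reserves = Δreserves − Δrequired = −£475B − (−£28.4B) = -£446.6 billion.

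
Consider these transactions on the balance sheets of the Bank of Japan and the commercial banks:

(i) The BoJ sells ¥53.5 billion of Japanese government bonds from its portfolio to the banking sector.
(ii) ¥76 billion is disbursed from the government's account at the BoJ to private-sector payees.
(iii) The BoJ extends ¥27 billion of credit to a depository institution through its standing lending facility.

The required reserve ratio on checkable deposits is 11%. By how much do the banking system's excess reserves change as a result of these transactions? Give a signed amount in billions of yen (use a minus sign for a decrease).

+¥41.14 billion

OMO sale (to banks) ¥53.5 billion: reserves −¥53.5B, deposits 0.
Government spending ¥76 billion: reserves +¥76B, deposits +¥76B.
Discount-window loan ¥27 billion: reserves +¥27B, deposits 0.
Totals: Δreserves = +¥49.5B, Δdeposits = +¥76B.
Δrequired reserves = 11% × +¥76B = +¥8.36B.
Δexcess reserves = Δreserves − Δrequired = +¥49.5B − (+¥8.36B) = +¥41.14 billion.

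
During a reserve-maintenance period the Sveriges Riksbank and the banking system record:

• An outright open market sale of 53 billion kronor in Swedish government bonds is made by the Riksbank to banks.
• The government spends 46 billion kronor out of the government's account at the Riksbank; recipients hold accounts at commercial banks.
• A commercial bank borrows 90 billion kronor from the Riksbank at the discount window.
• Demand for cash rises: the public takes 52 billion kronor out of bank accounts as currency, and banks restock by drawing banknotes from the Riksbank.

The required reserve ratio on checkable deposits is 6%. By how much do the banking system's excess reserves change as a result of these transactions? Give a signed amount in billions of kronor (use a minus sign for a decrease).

+31.36 billion

OMO sale (to banks) 53 billion kronor: reserves −53B, deposits 0.
Government spending 46 billion kronor: reserves +46B, deposits +46B.
Discount-window loan 90 billion kronor: reserves +90B, deposits 0.
Currency withdrawal 52 billion kronor: reserves −52B, deposits −52B.
Totals: Δreserves = +31B, Δdeposits = −6B.
Δrequired reserves = 6% × −6B = −0.36B.
Δexcess reserves = Δreserves − Δrequired = +31B − (−0.36B) = +31.36 billion.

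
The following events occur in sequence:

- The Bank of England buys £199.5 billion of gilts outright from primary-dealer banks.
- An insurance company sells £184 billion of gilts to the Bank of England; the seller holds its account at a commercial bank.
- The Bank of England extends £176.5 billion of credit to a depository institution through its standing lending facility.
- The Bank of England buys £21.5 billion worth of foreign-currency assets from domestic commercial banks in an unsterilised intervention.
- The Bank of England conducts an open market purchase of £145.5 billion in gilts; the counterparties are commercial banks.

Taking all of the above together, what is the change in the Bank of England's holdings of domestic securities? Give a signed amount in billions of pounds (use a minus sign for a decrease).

OMO purchase (from banks) £199.5 billion: securities added to the Bank of England's portfolio → +£199.5B.
Asset purchase (from non-banks) £184 billion: securities added to the Bank of England's portfolio → +£184B.
Discount-window loan £176.5 billion: the Bank of England's securities portfolio is untouched → 0.
FX purchase £21.5 billion: the Bank of England's securities portfolio is untouched → 0.
OMO purchase (from banks) £145.5 billion: securities added to the Bank of England's portfolio → +£145.5B.
Net: 199.5 + 184 + 0 + 0 + 145.5 = +£529 billion.

+£529 billion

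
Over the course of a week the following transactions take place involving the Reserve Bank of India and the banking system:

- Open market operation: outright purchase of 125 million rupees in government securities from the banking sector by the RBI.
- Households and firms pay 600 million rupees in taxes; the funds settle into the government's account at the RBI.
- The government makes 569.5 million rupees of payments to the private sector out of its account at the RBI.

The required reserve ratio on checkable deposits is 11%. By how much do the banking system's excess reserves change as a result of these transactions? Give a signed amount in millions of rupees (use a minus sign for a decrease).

OMO purchase (from banks) 125 million rupees: reserves +125M, deposits 0.
Government account inflow 600 million rupees: reserves −600M, deposits −600M.
Government spending 569.5 million rupees: reserves +569.5M, deposits +569.5M.
Totals: Δreserves = +94.5M, Δdeposits = −30.5M.
Δrequired reserves = 11% × −30.5M = −3.355M.
Δexcess reserves = Δreserves − Δrequired = +94.5M − (−3.355M) = +97.855 million.

+97.855 million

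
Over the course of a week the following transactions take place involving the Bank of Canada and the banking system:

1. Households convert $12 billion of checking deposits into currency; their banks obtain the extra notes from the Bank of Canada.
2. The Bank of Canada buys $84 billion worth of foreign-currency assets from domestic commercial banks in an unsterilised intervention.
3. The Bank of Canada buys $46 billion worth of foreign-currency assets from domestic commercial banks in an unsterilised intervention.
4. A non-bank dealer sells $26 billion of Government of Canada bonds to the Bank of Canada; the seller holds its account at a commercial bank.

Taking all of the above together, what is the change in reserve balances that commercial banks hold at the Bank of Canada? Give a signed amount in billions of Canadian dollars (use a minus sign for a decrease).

Currency withdrawal $12 billion: banks swap reserves for currency → −$12B.
FX purchase $84 billion: the Bank of Canada pays by crediting reserve accounts → +$84B.
FX purchase $46 billion: the Bank of Canada pays by crediting reserve accounts → +$46B.
Asset purchase (from non-banks) $26 billion: the Bank of Canada pays by crediting reserve accounts → +$26B.
Net: −12 + 84 + 46 + 26 = +$144 billion.

+$144 billion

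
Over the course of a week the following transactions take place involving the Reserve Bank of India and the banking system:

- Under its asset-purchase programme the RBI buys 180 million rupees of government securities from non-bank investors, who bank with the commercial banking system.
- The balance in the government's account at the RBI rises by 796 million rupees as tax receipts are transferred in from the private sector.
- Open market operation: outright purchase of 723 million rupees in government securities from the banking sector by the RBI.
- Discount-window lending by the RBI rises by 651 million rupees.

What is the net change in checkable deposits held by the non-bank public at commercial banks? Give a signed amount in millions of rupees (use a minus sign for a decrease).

RBI balance sheet:
  Assets:      Securities +903M, Loans to banks +651M
  Liabilities: Bank reserves +758M, Government deposits +796M
Commercial banking system:
  Assets:      Reserves at CB +758M, Securities −723M
  Liabilities: Checkable deposits −616M, Borrowings from CB +651M
So the change in checkable deposits held by the non-bank public at commercial banks is -616 million.

-616 million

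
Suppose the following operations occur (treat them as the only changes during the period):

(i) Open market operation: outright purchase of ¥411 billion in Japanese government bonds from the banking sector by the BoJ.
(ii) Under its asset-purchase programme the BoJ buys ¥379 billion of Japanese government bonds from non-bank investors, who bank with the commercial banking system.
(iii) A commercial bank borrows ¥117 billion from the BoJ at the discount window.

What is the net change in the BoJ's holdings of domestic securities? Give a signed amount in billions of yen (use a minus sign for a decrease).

+¥790 billion

OMO purchase (from banks) ¥411 billion: securities added to the BoJ's portfolio → +¥411B.
Asset purchase (from non-banks) ¥379 billion: securities added to the BoJ's portfolio → +¥379B.
Discount-window loan ¥117 billion: the BoJ's securities portfolio is untouched → 0.
Net: 411 + 379 + 0 = +¥790 billion.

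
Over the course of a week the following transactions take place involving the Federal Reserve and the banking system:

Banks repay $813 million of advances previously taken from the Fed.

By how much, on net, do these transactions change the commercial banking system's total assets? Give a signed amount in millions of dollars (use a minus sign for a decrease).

-$813 million

Discount-window repayment $813 million: bank balance sheets shrink → −$813M.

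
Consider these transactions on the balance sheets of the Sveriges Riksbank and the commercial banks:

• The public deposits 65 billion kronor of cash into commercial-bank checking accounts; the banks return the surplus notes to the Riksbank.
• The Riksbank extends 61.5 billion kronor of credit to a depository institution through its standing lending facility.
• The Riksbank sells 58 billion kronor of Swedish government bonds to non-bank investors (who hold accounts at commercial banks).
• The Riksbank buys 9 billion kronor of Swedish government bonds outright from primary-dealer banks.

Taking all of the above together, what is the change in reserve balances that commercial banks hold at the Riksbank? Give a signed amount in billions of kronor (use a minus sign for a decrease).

Currency deposit 65 billion kronor: returned notes are swapped for reserve credit → +65B.
Discount-window loan 61.5 billion kronor: the loan is credited to the bank's reserve account → +61.5B.
Asset sale (to non-banks) 58 billion kronor: the non-bank buyers' banks settle from reserves → −58B.
OMO purchase (from banks) 9 billion kronor: the Riksbank pays by crediting reserve accounts → +9B.
Net: 65 + 61.5 − 58 + 9 = +77.5 billion.

+77.5 billion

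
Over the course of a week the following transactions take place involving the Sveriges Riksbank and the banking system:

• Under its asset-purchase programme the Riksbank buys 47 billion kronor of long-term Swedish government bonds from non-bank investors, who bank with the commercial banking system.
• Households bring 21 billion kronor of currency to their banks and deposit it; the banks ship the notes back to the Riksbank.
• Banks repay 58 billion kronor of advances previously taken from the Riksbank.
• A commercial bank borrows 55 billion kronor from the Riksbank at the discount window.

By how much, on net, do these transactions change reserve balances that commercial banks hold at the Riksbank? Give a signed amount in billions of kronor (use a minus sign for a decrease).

+65 billion

Riksbank balance sheet:
  Assets:      Securities +47B, Loans to banks −3B
  Liabilities: Bank reserves +65B, Currency in circulation −21B
Commercial banking system:
  Assets:      Reserves at CB +65B
  Liabilities: Checkable deposits +68B, Borrowings from CB −3B
So the change in reserve balances that commercial banks hold at the Riksbank is +65 billion.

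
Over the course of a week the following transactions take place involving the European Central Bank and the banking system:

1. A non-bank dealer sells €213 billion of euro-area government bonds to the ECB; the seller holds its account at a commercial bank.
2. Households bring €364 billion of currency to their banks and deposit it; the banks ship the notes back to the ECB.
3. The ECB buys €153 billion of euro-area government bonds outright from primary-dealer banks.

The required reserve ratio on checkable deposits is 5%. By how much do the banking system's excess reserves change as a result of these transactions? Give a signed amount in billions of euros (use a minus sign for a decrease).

+€701.15 billion

Asset purchase (from non-banks) €213 billion: reserves +€213B, deposits +€213B.
Currency deposit €364 billion: reserves +€364B, deposits +€364B.
OMO purchase (from banks) €153 billion: reserves +€153B, deposits 0.
Totals: Δreserves = +€730B, Δdeposits = +€577B.
Δrequired reserves = 5% × +€577B = +€28.85B.
Δexcess reserves = Δreserves − Δrequired = +€730B − (+€28.85B) = +€701.15 billion.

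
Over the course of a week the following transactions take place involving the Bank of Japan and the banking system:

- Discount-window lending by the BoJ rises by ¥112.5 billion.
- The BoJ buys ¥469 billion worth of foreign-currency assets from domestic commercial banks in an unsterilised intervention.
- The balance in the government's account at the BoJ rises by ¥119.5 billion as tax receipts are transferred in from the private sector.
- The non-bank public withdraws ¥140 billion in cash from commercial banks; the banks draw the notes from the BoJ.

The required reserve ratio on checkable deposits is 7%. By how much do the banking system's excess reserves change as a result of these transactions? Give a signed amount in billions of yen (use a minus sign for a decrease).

+¥340.165 billion

Discount-window loan ¥112.5 billion: reserves +¥112.5B, deposits 0.
FX purchase ¥469 billion: reserves +¥469B, deposits 0.
Government account inflow ¥119.5 billion: reserves −¥119.5B, deposits −¥119.5B.
Currency withdrawal ¥140 billion: reserves −¥140B, deposits −¥140B.
Totals: Δreserves = +¥322B, Δdeposits = −¥259.5B.
Δrequired reserves = 7% × −¥259.5B = −¥18.165B.
Δexcess reserves = Δreserves − Δrequired = +¥322B − (−¥18.165B) = +¥340.165 billion.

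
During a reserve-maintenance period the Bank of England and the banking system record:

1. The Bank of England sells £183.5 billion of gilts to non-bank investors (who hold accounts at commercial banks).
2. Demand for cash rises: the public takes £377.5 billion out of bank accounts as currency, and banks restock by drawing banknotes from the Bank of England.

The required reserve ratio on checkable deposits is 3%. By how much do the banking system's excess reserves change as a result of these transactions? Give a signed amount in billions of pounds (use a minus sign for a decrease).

Asset sale (to non-banks) £183.5 billion: reserves −£183.5B, deposits −£183.5B.
Currency withdrawal £377.5 billion: reserves −£377.5B, deposits −£377.5B.
Totals: Δreserves = −£561B, Δdeposits = −£561B.
Δrequired reserves = 3% × −£561B = −£16.83B.
Δexcess reserves = Δreserves − Δrequired = −£561B − (−£16.83B) = -£544.17 billion.

-£544.17 billion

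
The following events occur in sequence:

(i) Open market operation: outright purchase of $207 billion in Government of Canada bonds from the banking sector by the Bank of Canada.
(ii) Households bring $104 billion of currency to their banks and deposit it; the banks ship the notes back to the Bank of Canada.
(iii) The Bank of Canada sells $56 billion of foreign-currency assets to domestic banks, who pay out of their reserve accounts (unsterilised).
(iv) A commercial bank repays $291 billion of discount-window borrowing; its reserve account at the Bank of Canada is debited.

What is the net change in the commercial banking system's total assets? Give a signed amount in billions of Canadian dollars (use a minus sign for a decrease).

-$187 billion

Bank of Canada balance sheet:
  Assets:      Securities +$207B, Loans to banks −$291B, Foreign assets −$56B
  Liabilities: Bank reserves −$36B, Currency in circulation −$104B
Commercial banking system:
  Assets:      Reserves at CB −$36B, Securities −$207B, Foreign assets +$56B
  Liabilities: Checkable deposits +$104B, Borrowings from CB −$291B
Change in total bank assets = -$187 billion.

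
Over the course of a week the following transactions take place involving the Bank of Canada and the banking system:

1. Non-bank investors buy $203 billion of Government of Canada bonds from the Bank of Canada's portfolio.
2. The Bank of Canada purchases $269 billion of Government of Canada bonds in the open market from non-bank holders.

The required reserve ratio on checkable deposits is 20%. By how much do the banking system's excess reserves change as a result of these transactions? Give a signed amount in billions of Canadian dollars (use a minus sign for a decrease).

+$52.8 billion

Asset sale (to non-banks) $203 billion: reserves −$203B, deposits −$203B.
Asset purchase (from non-banks) $269 billion: reserves +$269B, deposits +$269B.
Totals: Δreserves = +$66B, Δdeposits = +$66B.
Δrequired reserves = 20% × +$66B = +$13.2B.
Δexcess reserves = Δreserves − Δrequired = +$66B − (+$13.2B) = +$52.8 billion.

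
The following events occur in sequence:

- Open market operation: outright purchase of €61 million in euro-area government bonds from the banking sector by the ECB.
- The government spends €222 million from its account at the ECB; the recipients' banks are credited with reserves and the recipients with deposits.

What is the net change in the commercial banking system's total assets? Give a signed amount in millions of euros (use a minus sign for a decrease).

ECB balance sheet:
  Assets:      Securities +€61M
  Liabilities: Bank reserves +€283M, Government deposits −€222M
Commercial banking system:
  Assets:      Reserves at CB +€283M, Securities −€61M
  Liabilities: Checkable deposits +€222M
Change in total bank assets = +€222 million.

+€222 million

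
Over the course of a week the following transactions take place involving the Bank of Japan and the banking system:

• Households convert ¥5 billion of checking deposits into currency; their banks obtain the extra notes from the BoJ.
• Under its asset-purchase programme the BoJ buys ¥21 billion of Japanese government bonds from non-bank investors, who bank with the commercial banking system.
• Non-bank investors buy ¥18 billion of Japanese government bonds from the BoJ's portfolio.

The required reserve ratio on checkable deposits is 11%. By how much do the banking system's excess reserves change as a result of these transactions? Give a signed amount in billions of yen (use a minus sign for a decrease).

Currency withdrawal ¥5 billion: reserves −¥5B, deposits −¥5B.
Asset purchase (from non-banks) ¥21 billion: reserves +¥21B, deposits +¥21B.
Asset sale (to non-banks) ¥18 billion: reserves −¥18B, deposits −¥18B.
Totals: Δreserves = −¥2B, Δdeposits = −¥2B.
Δrequired reserves = 11% × −¥2B = −¥0.22B.
Δexcess reserves = Δreserves − Δrequired = −¥2B − (−¥0.22B) = -¥1.78 billion.

-¥1.78 billion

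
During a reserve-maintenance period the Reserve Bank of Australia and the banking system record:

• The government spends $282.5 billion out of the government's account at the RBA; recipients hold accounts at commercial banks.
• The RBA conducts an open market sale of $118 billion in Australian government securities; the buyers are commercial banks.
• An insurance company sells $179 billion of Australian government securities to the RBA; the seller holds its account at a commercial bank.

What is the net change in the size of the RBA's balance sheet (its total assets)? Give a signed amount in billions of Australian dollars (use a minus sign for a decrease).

+$61 billion

RBA balance sheet:
  Assets:      Securities +$61B
  Liabilities: Bank reserves +$343.5B, Government deposits −$282.5B
Change in total RBA assets = +$61 billion.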